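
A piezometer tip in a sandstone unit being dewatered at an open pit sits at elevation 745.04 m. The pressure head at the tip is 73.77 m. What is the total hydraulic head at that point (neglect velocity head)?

h = z + ψ = 745.04 + 73.77 = 818.81 m.

h ≈ 818.81 m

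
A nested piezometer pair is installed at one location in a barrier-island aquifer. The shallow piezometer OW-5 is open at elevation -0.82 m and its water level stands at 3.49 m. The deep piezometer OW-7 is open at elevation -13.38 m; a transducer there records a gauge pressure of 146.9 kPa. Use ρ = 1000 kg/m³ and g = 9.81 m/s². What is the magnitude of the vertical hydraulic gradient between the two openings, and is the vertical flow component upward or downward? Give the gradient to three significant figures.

Total head at OW-5: h = 3.49 m (water level in the standpipe).
Pressure head at OW-7: ψ = P/(ρg) = 146.9×1000 / (1000 × 9.81) = 14.97 m.
Total head at OW-7: h = z + ψ = -13.38 + 14.97 = 1.59 m.
Δh = h(OW-5) − h(OW-7) = 3.49 − 1.59 = 1.90 m.
Vertical separation Δz = -0.82 − (-13.38) = 12.56 m.
|i_v| = |Δh| / Δz = 1.90 / 12.56 = 0.151.
Head is higher in the shallow piezometer, so vertical flow is downward (recharge condition).

|i_v| ≈ 0.151; vertical flow is downward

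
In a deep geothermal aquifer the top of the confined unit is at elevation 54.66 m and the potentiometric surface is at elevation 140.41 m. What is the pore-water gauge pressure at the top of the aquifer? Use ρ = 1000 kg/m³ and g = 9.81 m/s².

P ≈ 841 kPa

Pressure head at the aquifer top: ψ = h − z = 140.41 − 54.66 = 85.75 m.
P = ρgψ = 1000 × 9.81 × 85.75 = 841208 Pa ≈ 841 kPa.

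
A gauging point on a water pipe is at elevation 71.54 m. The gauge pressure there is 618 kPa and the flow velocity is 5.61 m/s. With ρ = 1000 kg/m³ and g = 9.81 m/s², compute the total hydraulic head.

Pressure head ψ = P/(ρg) = 618×1000 / (1000 × 9.81) = 63.00 m.
Velocity head = v²/(2g) = 5.61² / (2 × 9.81) = 1.604 m.
h = z + ψ + v²/(2g) = 71.54 + 63.00 + 1.604 = 136.14 m.

h ≈ 136.14 m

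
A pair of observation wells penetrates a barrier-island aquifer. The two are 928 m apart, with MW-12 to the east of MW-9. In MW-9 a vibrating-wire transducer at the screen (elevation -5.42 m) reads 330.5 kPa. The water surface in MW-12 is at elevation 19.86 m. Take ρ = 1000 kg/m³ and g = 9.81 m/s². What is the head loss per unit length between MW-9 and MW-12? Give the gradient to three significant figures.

i ≈ 0.00906 m/m

Pressure head at MW-9: ψ = P/(ρg) = 330.5×1000 / (1000 × 9.81) = 33.69 m.
Total head at MW-9: h = z + ψ = -5.42 + 33.69 = 28.27 m.
Total head at MW-12: h = 19.86 m (water level in the piezometer is the total head).
Head difference: h(MW-9) − h(MW-12) = 28.27 − 19.86 = 8.41 m.
Hydraulic gradient: i = |Δh| / L = 8.41 / 928 = 0.00906.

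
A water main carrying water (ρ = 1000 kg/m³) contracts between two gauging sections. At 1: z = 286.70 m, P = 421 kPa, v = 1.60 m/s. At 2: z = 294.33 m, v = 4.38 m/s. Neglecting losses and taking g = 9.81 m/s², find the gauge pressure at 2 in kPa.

Pressure head at 1: ψ₁ = P₁/(ρg) = 421×1000 / (1000 × 9.81) = 42.92 m.
Velocity heads: v₁²/2g = 1.60²/19.62 = 0.130 m; v₂²/2g = 4.38²/19.62 = 0.978 m.
Total head H = z₁ + ψ₁ + v₁²/2g = 286.70 + 42.92 + 0.130 = 329.75 m.
ψ₂ = H − z₂ − v₂²/2g = 329.75 − 294.33 − 0.978 = 34.44 m.
P₂ = ρgψ₂ = 1000 × 9.81 × 34.44 ≈ 338 kPa.

P₂ ≈ 338 kPa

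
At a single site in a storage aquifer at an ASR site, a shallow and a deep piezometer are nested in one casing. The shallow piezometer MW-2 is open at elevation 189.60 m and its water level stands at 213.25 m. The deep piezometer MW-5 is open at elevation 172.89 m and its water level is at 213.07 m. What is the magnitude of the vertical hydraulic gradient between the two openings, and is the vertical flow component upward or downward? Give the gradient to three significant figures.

Total head at MW-2: h = 213.25 m (water level in the standpipe).
Total head at MW-5: h = 213.07 m.
Δh = h(MW-2) − h(MW-5) = 213.25 − 213.07 = 0.18 m.
Vertical separation Δz = 189.60 − 172.89 = 16.71 m.
|i_v| = |Δh| / Δz = 0.18 / 16.71 = 0.0108.
Head is higher in the shallow piezometer, so vertical flow is downward (recharge condition).

|i_v| ≈ 0.0108; vertical flow is downward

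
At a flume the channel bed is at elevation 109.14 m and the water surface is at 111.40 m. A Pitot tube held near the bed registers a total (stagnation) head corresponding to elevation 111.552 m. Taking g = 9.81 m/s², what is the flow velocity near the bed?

Near the bed, under hydrostatic conditions, the piezometric head (z + ψ) equals the free-surface elevation, 111.40 m.
Velocity head = total − piezometric = 111.552 − 111.40 = 0.152 m.
v = √(2g·h_v) = √(2 × 9.81 × 0.152) = 1.73 m/s.

v ≈ 1.73 m/s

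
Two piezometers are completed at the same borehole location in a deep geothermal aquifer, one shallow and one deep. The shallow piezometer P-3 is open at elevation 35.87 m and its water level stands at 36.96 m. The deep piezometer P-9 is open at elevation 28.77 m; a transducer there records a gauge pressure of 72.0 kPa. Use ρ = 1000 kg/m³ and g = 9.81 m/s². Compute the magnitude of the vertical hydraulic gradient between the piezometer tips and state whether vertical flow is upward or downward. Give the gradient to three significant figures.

Total head at P-3: h = 36.96 m (water level in the standpipe).
Pressure head at P-9: ψ = P/(ρg) = 72.0×1000 / (1000 × 9.81) = 7.34 m.
Total head at P-9: h = z + ψ = 28.77 + 7.34 = 36.11 m.
Δh = h(P-3) − h(P-9) = 36.96 − 36.11 = 0.85 m.
Vertical separation Δz = 35.87 − 28.77 = 7.10 m.
|i_v| = |Δh| / Δz = 0.85 / 7.10 = 0.120.
Head is higher in the shallow piezometer, so vertical flow is downward (recharge condition).

|i_v| ≈ 0.120; vertical flow is downward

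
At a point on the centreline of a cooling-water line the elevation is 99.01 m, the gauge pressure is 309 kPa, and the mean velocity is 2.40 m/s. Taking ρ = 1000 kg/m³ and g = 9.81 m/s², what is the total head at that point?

Pressure head ψ = P/(ρg) = 309×1000 / (1000 × 9.81) = 31.50 m.
Velocity head = v²/(2g) = 2.40² / (2 × 9.81) = 0.294 m.
h = z + ψ + v²/(2g) = 99.01 + 31.50 + 0.294 = 130.80 m.

h ≈ 130.80 m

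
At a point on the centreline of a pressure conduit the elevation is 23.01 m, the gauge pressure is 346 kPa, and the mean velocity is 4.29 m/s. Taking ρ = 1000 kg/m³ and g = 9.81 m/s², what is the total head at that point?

Pressure head ψ = P/(ρg) = 346×1000 / (1000 × 9.81) = 35.27 m.
Velocity head = v²/(2g) = 4.29² / (2 × 9.81) = 0.938 m.
h = z + ψ + v²/(2g) = 23.01 + 35.27 + 0.938 = 59.22 m.

h ≈ 59.22 m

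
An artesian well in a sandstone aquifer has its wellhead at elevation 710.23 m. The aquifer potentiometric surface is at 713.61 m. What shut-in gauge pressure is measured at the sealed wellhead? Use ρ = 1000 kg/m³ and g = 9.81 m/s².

Head above the cap: Δh = 713.61 − 710.23 = 3.38 m.
P = ρgΔh = 1000 × 9.81 × 3.38 = 33158 Pa ≈ 33.2 kPa.

P ≈ 33.2 kPa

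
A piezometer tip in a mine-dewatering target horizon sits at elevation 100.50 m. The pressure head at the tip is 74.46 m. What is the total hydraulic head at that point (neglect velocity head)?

h ≈ 174.96 m

h = z + ψ = 100.50 + 74.46 = 174.96 m.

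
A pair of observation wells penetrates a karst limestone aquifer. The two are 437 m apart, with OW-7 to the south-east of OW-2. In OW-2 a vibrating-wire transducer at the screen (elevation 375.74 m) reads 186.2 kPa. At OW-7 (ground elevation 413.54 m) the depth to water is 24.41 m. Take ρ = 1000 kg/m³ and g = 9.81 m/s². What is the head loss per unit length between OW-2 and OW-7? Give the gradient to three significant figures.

Pressure head at OW-2: ψ = P/(ρg) = 186.2×1000 / (1000 × 9.81) = 18.98 m.
Total head at OW-2: h = z + ψ = 375.74 + 18.98 = 394.72 m.
Total head at OW-7: h = 413.54 − 24.41 = 389.13 m.
Head difference: h(OW-2) − h(OW-7) = 394.72 − 389.13 = 5.59 m.
Hydraulic gradient: i = |Δh| / L = 5.59 / 437 = 0.0128.

i ≈ 0.0128 m/m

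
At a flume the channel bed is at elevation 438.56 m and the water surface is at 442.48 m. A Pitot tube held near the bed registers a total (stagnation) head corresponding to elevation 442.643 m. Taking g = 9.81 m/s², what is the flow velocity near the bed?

Near the bed, under hydrostatic conditions, the piezometric head (z + ψ) equals the free-surface elevation, 442.48 m.
Velocity head = total − piezometric = 442.643 − 442.48 = 0.163 m.
v = √(2g·h_v) = √(2 × 9.81 × 0.163) = 1.79 m/s.

v ≈ 1.79 m/s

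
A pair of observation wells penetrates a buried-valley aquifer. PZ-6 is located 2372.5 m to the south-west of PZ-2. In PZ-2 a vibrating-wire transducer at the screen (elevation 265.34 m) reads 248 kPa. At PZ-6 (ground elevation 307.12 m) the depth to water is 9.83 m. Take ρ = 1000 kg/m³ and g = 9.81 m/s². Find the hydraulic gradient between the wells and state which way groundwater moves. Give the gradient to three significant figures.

i ≈ 0.00281; groundwater flows toward the north-east

Pressure head at PZ-2: ψ = P/(ρg) = 248×1000 / (1000 × 9.81) = 25.28 m.
Total head at PZ-2: h = z + ψ = 265.34 + 25.28 = 290.62 m.
Total head at PZ-6: h = 307.12 − 9.83 = 297.29 m.
Head difference: h(PZ-2) − h(PZ-6) = 290.62 − 297.29 = -6.67 m.
Hydraulic gradient: i = |Δh| / L = 6.67 / 2372.5 = 0.00281.
Flow is from higher to lower head: from PZ-6 toward PZ-2, i.e. toward the north-east.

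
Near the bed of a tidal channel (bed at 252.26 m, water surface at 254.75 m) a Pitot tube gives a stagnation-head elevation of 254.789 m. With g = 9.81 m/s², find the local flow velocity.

Near the bed, under hydrostatic conditions, the piezometric head (z + ψ) equals the free-surface elevation, 254.75 m.
Velocity head = total − piezometric = 254.789 − 254.75 = 0.039 m.
v = √(2g·h_v) = √(2 × 9.81 × 0.039) = 0.875 m/s.

v ≈ 0.875 m/s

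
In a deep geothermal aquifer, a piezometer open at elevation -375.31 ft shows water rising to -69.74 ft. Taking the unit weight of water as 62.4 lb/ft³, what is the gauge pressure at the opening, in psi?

P ≈ 132 psi

Pressure head ψ = h − z = -69.74 − (-375.31) = 305.57 ft.
P = γ·ψ / 144 = 62.4 × 305.57 / 144 = 132 psi.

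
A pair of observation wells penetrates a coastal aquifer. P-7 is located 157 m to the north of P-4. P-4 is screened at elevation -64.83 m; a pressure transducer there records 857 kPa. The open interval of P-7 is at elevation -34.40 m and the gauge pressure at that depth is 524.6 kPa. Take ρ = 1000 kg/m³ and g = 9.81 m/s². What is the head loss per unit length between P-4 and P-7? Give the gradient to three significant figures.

i ≈ 0.0220 m/m

Pressure head at P-4: ψ = P/(ρg) = 857×1000 / (1000 × 9.81) = 87.36 m.
Total head at P-4: h = z + ψ = -64.83 + 87.36 = 22.53 m.
Pressure head at P-7: ψ = P/(ρg) = 524.6×1000 / (1000 × 9.81) = 53.48 m.
Total head at P-7: h = z + ψ = -34.40 + 53.48 = 19.08 m.
Head difference: h(P-4) − h(P-7) = 22.53 − 19.08 = 3.45 m.
Hydraulic gradient: i = |Δh| / L = 3.45 / 157 = 0.0220.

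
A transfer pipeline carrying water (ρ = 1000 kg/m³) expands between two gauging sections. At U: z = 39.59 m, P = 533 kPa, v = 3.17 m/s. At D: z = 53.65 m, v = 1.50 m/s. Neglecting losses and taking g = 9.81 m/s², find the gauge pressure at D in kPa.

Pressure head at U: ψ₁ = P₁/(ρg) = 533×1000 / (1000 × 9.81) = 54.33 m.
Velocity heads: v₁²/2g = 3.17²/19.62 = 0.512 m; v₂²/2g = 1.50²/19.62 = 0.115 m.
Total head H = z₁ + ψ₁ + v₁²/2g = 39.59 + 54.33 + 0.512 = 94.43 m.
ψ₂ = H − z₂ − v₂²/2g = 94.43 − 53.65 − 0.115 = 40.67 m.
P₂ = ρgψ₂ = 1000 × 9.81 × 40.67 ≈ 399 kPa.

P₂ ≈ 399 kPa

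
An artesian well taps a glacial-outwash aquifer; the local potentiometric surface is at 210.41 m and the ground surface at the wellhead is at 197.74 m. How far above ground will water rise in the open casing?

Water rises to the potentiometric surface, so the rise above ground = 210.41 − 197.74 = 12.67 m.

≈ 12.67 m above ground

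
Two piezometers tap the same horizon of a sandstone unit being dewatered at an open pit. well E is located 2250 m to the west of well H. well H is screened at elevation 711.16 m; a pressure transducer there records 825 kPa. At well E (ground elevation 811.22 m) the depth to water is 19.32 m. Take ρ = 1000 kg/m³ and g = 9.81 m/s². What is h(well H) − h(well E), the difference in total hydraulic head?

Pressure head at well H: ψ = P/(ρg) = 825×1000 / (1000 × 9.81) = 84.10 m.
Total head at well H: h = z + ψ = 711.16 + 84.10 = 795.26 m.
Total head at well E: h = 811.22 − 19.32 = 791.90 m.
Head difference: h(well H) − h(well E) = 795.26 − 791.90 = 3.36 m.

Δh ≈ 3.36 m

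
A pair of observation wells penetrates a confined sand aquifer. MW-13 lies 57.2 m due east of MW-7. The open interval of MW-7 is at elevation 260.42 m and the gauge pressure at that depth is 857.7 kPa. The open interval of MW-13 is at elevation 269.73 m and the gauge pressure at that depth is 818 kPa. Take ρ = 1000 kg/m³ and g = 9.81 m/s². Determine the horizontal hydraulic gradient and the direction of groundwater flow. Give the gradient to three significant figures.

i ≈ 0.0920; groundwater flows toward the west

Pressure head at MW-7: ψ = P/(ρg) = 857.7×1000 / (1000 × 9.81) = 87.43 m.
Total head at MW-7: h = z + ψ = 260.42 + 87.43 = 347.85 m.
Pressure head at MW-13: ψ = P/(ρg) = 818×1000 / (1000 × 9.81) = 83.38 m.
Total head at MW-13: h = z + ψ = 269.73 + 83.38 = 353.11 m.
Head difference: h(MW-7) − h(MW-13) = 347.85 − 353.11 = -5.26 m.
Hydraulic gradient: i = |Δh| / L = 5.26 / 57.2 = 0.0920.
Flow is from higher to lower head: from MW-13 toward MW-7, i.e. toward the west.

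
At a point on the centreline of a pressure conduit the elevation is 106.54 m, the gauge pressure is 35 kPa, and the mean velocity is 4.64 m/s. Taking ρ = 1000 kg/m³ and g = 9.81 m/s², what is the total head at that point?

Pressure head ψ = P/(ρg) = 35×1000 / (1000 × 9.81) = 3.57 m.
Velocity head = v²/(2g) = 4.64² / (2 × 9.81) = 1.097 m.
h = z + ψ + v²/(2g) = 106.54 + 3.57 + 1.097 = 111.21 m.

h ≈ 111.21 m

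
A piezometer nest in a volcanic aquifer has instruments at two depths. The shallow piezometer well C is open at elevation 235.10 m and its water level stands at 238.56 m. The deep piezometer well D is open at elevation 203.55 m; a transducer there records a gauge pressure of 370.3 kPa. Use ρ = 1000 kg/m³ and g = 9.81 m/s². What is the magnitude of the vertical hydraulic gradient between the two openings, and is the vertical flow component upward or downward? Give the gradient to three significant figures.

Total head at well C: h = 238.56 m (water level in the standpipe).
Pressure head at well D: ψ = P/(ρg) = 370.3×1000 / (1000 × 9.81) = 37.75 m.
Total head at well D: h = z + ψ = 203.55 + 37.75 = 241.30 m.
Δh = h(well C) − h(well D) = 238.56 − 241.30 = -2.74 m.
Vertical separation Δz = 235.10 − 203.55 = 31.55 m.
|i_v| = |Δh| / Δz = 2.74 / 31.55 = 0.0868.
Head is higher in the deep piezometer, so vertical flow is upward (discharge condition).

|i_v| ≈ 0.0868; vertical flow is upward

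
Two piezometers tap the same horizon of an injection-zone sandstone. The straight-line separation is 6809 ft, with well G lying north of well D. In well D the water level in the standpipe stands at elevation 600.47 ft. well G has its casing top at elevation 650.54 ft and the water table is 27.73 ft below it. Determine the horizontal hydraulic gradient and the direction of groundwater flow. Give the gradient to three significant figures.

i ≈ 0.00328; groundwater flows toward the south

Total head at well D: h = 600.47 ft (water level in the piezometer is the total head).
Total head at well G: h = 650.54 − 27.73 = 622.81 ft.
Head difference: h(well D) − h(well G) = 600.47 − 622.81 = -22.34 ft.
Hydraulic gradient: i = |Δh| / L = 22.34 / 6809 = 0.00328.
Flow is from higher to lower head: from well G toward well D, i.e. toward the south.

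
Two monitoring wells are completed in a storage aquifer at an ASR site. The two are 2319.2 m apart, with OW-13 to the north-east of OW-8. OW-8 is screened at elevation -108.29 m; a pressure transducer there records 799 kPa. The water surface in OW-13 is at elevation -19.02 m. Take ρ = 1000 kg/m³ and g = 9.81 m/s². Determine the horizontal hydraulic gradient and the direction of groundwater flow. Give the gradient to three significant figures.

i ≈ 0.00337; groundwater flows toward the south-west

Pressure head at OW-8: ψ = P/(ρg) = 799×1000 / (1000 × 9.81) = 81.45 m.
Total head at OW-8: h = z + ψ = -108.29 + 81.45 = -26.84 m.
Total head at OW-13: h = -19.02 m (water level in the piezometer is the total head).
Head difference: h(OW-8) − h(OW-13) = -26.84 − (-19.02) = -7.82 m.
Hydraulic gradient: i = |Δh| / L = 7.82 / 2319.2 = 0.00337.
Flow is from higher to lower head: from OW-13 toward OW-8, i.e. toward the south-west.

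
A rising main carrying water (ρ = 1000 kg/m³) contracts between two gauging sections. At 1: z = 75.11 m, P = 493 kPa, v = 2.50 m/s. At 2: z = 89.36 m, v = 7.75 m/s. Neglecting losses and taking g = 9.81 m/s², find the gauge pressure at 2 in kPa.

Pressure head at 1: ψ₁ = P₁/(ρg) = 493×1000 / (1000 × 9.81) = 50.25 m.
Velocity heads: v₁²/2g = 2.50²/19.62 = 0.319 m; v₂²/2g = 7.75²/19.62 = 3.061 m.
Total head H = z₁ + ψ₁ + v₁²/2g = 75.11 + 50.25 + 0.319 = 125.68 m.
ψ₂ = H − z₂ − v₂²/2g = 125.68 − 89.36 − 3.061 = 33.26 m.
P₂ = ρgψ₂ = 1000 × 9.81 × 33.26 ≈ 326 kPa.

P₂ ≈ 326 kPa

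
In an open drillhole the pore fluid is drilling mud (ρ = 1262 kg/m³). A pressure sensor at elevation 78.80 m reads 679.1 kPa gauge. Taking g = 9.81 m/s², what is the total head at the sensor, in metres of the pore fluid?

ψ = P/(ρg) = 679.1×1000 / (1262 × 9.81) = 54.85 m.
h = z + ψ = 78.80 + 54.85 = 133.65 m.

h ≈ 133.65 m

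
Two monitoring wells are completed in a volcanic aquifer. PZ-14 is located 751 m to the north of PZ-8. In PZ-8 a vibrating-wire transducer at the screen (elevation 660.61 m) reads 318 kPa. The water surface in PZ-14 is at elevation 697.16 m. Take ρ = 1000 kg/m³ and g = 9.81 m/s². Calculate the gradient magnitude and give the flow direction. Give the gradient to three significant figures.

Pressure head at PZ-8: ψ = P/(ρg) = 318×1000 / (1000 × 9.81) = 32.42 m.
Total head at PZ-8: h = z + ψ = 660.61 + 32.42 = 693.03 m.
Total head at PZ-14: h = 697.16 m (water level in the piezometer is the total head).
Head difference: h(PZ-8) − h(PZ-14) = 693.03 − 697.16 = -4.13 m.
Hydraulic gradient: i = |Δh| / L = 4.13 / 751 = 0.00550.
Flow is from higher to lower head: from PZ-14 toward PZ-8, i.e. toward the south.

i ≈ 0.00550; groundwater flows toward the south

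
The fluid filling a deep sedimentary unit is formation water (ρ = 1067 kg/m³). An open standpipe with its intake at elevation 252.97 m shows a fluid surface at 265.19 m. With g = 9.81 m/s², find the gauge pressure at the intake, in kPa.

P ≈ 128 kPa

Pressure head ψ = h − z = 265.19 − 252.97 = 12.22 m.
P = ρgψ = 1067 × 9.81 × 12.22 = 127910 Pa ≈ 128 kPa.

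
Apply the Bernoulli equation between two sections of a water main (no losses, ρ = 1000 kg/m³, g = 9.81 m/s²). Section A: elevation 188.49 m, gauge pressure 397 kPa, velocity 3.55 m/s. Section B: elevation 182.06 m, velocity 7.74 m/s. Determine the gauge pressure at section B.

P₂ ≈ 436 kPa

Pressure head at A: ψ₁ = P₁/(ρg) = 397×1000 / (1000 × 9.81) = 40.47 m.
Velocity heads: v₁²/2g = 3.55²/19.62 = 0.642 m; v₂²/2g = 7.74²/19.62 = 3.053 m.
Total head H = z₁ + ψ₁ + v₁²/2g = 188.49 + 40.47 + 0.642 = 229.60 m.
ψ₂ = H − z₂ − v₂²/2g = 229.60 − 182.06 − 3.053 = 44.49 m.
P₂ = ρgψ₂ = 1000 × 9.81 × 44.49 ≈ 436 kPa.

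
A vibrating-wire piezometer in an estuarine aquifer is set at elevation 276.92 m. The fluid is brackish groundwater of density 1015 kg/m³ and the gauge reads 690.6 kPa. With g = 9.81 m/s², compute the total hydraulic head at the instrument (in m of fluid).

h ≈ 346.28 m

ψ = P/(ρg) = 690.6×1000 / (1015 × 9.81) = 69.36 m.
h = z + ψ = 276.92 + 69.36 = 346.28 m.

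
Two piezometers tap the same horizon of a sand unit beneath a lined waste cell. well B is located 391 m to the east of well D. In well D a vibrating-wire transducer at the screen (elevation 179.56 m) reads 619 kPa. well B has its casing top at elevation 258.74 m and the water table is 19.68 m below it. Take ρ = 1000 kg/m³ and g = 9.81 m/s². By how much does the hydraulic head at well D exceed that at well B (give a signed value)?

Pressure head at well D: ψ = P/(ρg) = 619×1000 / (1000 × 9.81) = 63.10 m.
Total head at well D: h = z + ψ = 179.56 + 63.10 = 242.66 m.
Total head at well B: h = 258.74 − 19.68 = 239.06 m.
Head difference: h(well D) − h(well B) = 242.66 − 239.06 = 3.60 m.

Δh ≈ 3.60 m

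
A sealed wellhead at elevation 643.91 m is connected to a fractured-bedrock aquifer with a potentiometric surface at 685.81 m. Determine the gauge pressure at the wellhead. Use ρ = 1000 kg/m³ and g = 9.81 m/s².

P ≈ 411 kPa

Head above the cap: Δh = 685.81 − 643.91 = 41.90 m.
P = ρgΔh = 1000 × 9.81 × 41.90 = 411039 Pa ≈ 411 kPa.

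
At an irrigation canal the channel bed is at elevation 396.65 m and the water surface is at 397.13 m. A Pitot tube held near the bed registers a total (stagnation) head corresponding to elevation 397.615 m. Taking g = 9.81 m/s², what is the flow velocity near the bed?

v ≈ 3.08 m/s

Near the bed, under hydrostatic conditions, the piezometric head (z + ψ) equals the free-surface elevation, 397.13 m.
Velocity head = total − piezometric = 397.615 − 397.13 = 0.485 m.
v = √(2g·h_v) = √(2 × 9.81 × 0.485) = 3.08 m/s.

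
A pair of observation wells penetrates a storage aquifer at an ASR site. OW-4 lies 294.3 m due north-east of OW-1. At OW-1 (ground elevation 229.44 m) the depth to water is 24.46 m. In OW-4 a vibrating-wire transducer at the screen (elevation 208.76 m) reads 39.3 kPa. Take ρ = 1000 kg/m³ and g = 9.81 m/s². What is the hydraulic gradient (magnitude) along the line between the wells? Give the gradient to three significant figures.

i ≈ 0.0265

Total head at OW-1: h = 229.44 − 24.46 = 204.98 m.
Pressure head at OW-4: ψ = P/(ρg) = 39.3×1000 / (1000 × 9.81) = 4.01 m.
Total head at OW-4: h = z + ψ = 208.76 + 4.01 = 212.77 m.
Head difference: h(OW-1) − h(OW-4) = 204.98 − 212.77 = -7.79 m.
Hydraulic gradient: i = |Δh| / L = 7.79 / 294.3 = 0.0265.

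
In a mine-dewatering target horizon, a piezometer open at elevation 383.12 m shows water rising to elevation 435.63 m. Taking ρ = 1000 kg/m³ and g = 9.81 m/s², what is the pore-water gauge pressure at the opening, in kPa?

Pressure head ψ = h − z = 435.63 − 383.12 = 52.51 m.
P = ρgψ = 1000 × 9.81 × 52.51 = 515123 Pa ≈ 515 kPa.

P ≈ 515 kPa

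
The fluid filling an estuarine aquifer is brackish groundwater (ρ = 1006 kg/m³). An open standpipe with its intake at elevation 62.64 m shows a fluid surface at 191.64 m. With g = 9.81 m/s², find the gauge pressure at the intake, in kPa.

Pressure head ψ = h − z = 191.64 − 62.64 = 129.00 m.
P = ρgψ = 1006 × 9.81 × 129.00 = 1273083 Pa ≈ 1270 kPa.

P ≈ 1270 kPa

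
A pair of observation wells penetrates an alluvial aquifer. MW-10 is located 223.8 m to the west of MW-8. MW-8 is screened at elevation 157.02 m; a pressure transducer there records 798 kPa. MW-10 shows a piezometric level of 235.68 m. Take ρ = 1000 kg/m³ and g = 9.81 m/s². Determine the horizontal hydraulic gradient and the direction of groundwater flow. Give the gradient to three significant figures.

i ≈ 0.0120; groundwater flows toward the west

Pressure head at MW-8: ψ = P/(ρg) = 798×1000 / (1000 × 9.81) = 81.35 m.
Total head at MW-8: h = z + ψ = 157.02 + 81.35 = 238.37 m.
Total head at MW-10: h = 235.68 m (water level in the piezometer is the total head).
Head difference: h(MW-8) − h(MW-10) = 238.37 − 235.68 = 2.69 m.
Hydraulic gradient: i = |Δh| / L = 2.69 / 223.8 = 0.0120.
Flow is from higher to lower head: from MW-8 toward MW-10, i.e. toward the west.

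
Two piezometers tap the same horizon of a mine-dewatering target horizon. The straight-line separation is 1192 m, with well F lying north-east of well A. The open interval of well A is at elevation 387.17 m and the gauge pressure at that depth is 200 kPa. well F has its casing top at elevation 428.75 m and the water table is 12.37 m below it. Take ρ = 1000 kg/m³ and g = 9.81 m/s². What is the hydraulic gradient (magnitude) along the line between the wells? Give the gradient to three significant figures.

i ≈ 0.00740

Pressure head at well A: ψ = P/(ρg) = 200×1000 / (1000 × 9.81) = 20.39 m.
Total head at well A: h = z + ψ = 387.17 + 20.39 = 407.56 m.
Total head at well F: h = 428.75 − 12.37 = 416.38 m.
Head difference: h(well A) − h(well F) = 407.56 − 416.38 = -8.82 m.
Hydraulic gradient: i = |Δh| / L = 8.82 / 1192 = 0.00740.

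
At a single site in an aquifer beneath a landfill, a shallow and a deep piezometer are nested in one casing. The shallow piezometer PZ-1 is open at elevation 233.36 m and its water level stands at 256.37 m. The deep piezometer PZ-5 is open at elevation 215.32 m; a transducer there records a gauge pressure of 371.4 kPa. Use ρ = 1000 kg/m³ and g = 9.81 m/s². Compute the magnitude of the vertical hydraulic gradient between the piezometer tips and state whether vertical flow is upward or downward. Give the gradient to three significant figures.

Total head at PZ-1: h = 256.37 m (water level in the standpipe).
Pressure head at PZ-5: ψ = P/(ρg) = 371.4×1000 / (1000 × 9.81) = 37.86 m.
Total head at PZ-5: h = z + ψ = 215.32 + 37.86 = 253.18 m.
Δh = h(PZ-1) − h(PZ-5) = 256.37 − 253.18 = 3.19 m.
Vertical separation Δz = 233.36 − 215.32 = 18.04 m.
|i_v| = |Δh| / Δz = 3.19 / 18.04 = 0.177.
Head is higher in the shallow piezometer, so vertical flow is downward (recharge condition).

|i_v| ≈ 0.177; vertical flow is downward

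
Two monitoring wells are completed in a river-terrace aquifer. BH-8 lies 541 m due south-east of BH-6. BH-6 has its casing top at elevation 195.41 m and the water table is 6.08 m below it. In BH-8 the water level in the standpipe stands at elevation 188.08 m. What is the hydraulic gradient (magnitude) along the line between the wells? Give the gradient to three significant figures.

i ≈ 0.00231

Total head at BH-6: h = 195.41 − 6.08 = 189.33 m.
Total head at BH-8: h = 188.08 m (water level in the piezometer is the total head).
Head difference: h(BH-6) − h(BH-8) = 189.33 − 188.08 = 1.25 m.
Hydraulic gradient: i = |Δh| / L = 1.25 / 541 = 0.00231.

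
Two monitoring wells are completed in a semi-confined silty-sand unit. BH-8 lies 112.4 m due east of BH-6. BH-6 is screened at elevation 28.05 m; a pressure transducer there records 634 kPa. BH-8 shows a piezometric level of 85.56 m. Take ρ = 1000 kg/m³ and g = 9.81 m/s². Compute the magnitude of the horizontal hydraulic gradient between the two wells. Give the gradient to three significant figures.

i ≈ 0.0633

Pressure head at BH-6: ψ = P/(ρg) = 634×1000 / (1000 × 9.81) = 64.63 m.
Total head at BH-6: h = z + ψ = 28.05 + 64.63 = 92.68 m.
Total head at BH-8: h = 85.56 m (water level in the piezometer is the total head).
Head difference: h(BH-6) − h(BH-8) = 92.68 − 85.56 = 7.12 m.
Hydraulic gradient: i = |Δh| / L = 7.12 / 112.4 = 0.0633.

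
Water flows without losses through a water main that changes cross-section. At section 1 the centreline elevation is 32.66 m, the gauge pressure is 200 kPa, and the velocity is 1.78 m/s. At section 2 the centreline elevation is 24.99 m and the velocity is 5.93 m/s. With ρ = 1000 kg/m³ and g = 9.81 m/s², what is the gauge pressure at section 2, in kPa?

P₂ ≈ 259 kPa

Pressure head at 1: ψ₁ = P₁/(ρg) = 200×1000 / (1000 × 9.81) = 20.39 m.
Velocity heads: v₁²/2g = 1.78²/19.62 = 0.161 m; v₂²/2g = 5.93²/19.62 = 1.792 m.
Total head H = z₁ + ψ₁ + v₁²/2g = 32.66 + 20.39 + 0.161 = 53.21 m.
ψ₂ = H − z₂ − v₂²/2g = 53.21 − 24.99 − 1.792 = 26.43 m.
P₂ = ρgψ₂ = 1000 × 9.81 × 26.43 ≈ 259 kPa.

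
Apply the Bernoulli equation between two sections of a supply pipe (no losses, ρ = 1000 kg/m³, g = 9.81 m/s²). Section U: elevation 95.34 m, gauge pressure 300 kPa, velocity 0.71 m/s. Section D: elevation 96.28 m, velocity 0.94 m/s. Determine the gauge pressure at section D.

Pressure head at U: ψ₁ = P₁/(ρg) = 300×1000 / (1000 × 9.81) = 30.58 m.
Velocity heads: v₁²/2g = 0.71²/19.62 = 0.026 m; v₂²/2g = 0.94²/19.62 = 0.045 m.
Total head H = z₁ + ψ₁ + v₁²/2g = 95.34 + 30.58 + 0.026 = 125.95 m.
ψ₂ = H − z₂ − v₂²/2g = 125.95 − 96.28 − 0.045 = 29.62 m.
P₂ = ρgψ₂ = 1000 × 9.81 × 29.62 ≈ 291 kPa.

P₂ ≈ 291 kPa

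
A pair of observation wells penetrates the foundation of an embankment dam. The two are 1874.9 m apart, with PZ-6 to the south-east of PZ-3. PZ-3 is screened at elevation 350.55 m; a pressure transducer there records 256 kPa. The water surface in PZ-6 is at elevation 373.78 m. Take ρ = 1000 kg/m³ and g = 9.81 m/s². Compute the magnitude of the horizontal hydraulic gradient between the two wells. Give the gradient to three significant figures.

i ≈ 0.00153

Pressure head at PZ-3: ψ = P/(ρg) = 256×1000 / (1000 × 9.81) = 26.10 m.
Total head at PZ-3: h = z + ψ = 350.55 + 26.10 = 376.65 m.
Total head at PZ-6: h = 373.78 m (water level in the piezometer is the total head).
Head difference: h(PZ-3) − h(PZ-6) = 376.65 − 373.78 = 2.87 m.
Hydraulic gradient: i = |Δh| / L = 2.87 / 1874.9 = 0.00153.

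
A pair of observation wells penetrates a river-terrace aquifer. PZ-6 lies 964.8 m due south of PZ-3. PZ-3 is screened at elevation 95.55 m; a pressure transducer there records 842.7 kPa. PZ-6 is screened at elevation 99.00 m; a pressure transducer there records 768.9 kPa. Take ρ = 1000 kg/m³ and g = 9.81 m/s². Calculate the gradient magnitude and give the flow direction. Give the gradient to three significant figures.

i ≈ 0.00422; groundwater flows toward the south

Pressure head at PZ-3: ψ = P/(ρg) = 842.7×1000 / (1000 × 9.81) = 85.90 m.
Total head at PZ-3: h = z + ψ = 95.55 + 85.90 = 181.45 m.
Pressure head at PZ-6: ψ = P/(ρg) = 768.9×1000 / (1000 × 9.81) = 78.38 m.
Total head at PZ-6: h = z + ψ = 99.00 + 78.38 = 177.38 m.
Head difference: h(PZ-3) − h(PZ-6) = 181.45 − 177.38 = 4.07 m.
Hydraulic gradient: i = |Δh| / L = 4.07 / 964.8 = 0.00422.
Flow is from higher to lower head: from PZ-3 toward PZ-6, i.e. toward the south.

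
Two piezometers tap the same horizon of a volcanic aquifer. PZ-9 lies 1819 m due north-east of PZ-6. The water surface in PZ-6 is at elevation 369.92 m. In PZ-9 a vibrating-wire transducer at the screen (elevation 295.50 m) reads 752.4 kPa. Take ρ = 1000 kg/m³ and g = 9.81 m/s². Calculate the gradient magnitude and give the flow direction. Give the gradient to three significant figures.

i ≈ 0.00125; groundwater flows toward the south-west

Total head at PZ-6: h = 369.92 m (water level in the piezometer is the total head).
Pressure head at PZ-9: ψ = P/(ρg) = 752.4×1000 / (1000 × 9.81) = 76.70 m.
Total head at PZ-9: h = z + ψ = 295.50 + 76.70 = 372.20 m.
Head difference: h(PZ-6) − h(PZ-9) = 369.92 − 372.20 = -2.28 m.
Hydraulic gradient: i = |Δh| / L = 2.28 / 1819 = 0.00125.
Flow is from higher to lower head: from PZ-9 toward PZ-6, i.e. toward the south-west.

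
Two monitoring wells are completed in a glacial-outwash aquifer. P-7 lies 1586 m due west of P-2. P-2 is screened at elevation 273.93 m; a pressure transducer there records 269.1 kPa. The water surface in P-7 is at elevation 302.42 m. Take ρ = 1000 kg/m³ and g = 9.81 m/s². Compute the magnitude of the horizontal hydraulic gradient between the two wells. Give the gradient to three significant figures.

i ≈ 0.000668

Pressure head at P-2: ψ = P/(ρg) = 269.1×1000 / (1000 × 9.81) = 27.43 m.
Total head at P-2: h = z + ψ = 273.93 + 27.43 = 301.36 m.
Total head at P-7: h = 302.42 m (water level in the piezometer is the total head).
Head difference: h(P-2) − h(P-7) = 301.36 − 302.42 = -1.06 m.
Hydraulic gradient: i = |Δh| / L = 1.06 / 1586 = 0.000668.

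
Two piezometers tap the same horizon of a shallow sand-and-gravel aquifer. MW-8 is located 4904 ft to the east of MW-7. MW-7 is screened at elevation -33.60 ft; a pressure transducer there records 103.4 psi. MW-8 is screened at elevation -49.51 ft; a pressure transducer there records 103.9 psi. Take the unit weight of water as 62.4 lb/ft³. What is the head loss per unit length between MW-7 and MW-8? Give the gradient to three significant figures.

Pressure head at MW-7: ψ = 144·P/γ = 144 × 103.4 / 62.4 = 238.62 ft.
Total head at MW-7: h = z + ψ = -33.60 + 238.62 = 205.02 ft.
Pressure head at MW-8: ψ = 144·P/γ = 144 × 103.9 / 62.4 = 239.77 ft.
Total head at MW-8: h = z + ψ = -49.51 + 239.77 = 190.26 ft.
Head difference: h(MW-7) − h(MW-8) = 205.02 − 190.26 = 14.76 ft.
Hydraulic gradient: i = |Δh| / L = 14.76 / 4904 = 0.00301.

i ≈ 0.00301 ft/ft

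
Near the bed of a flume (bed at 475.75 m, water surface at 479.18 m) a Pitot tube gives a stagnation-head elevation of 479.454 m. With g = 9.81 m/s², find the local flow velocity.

v ≈ 2.32 m/s

Near the bed, under hydrostatic conditions, the piezometric head (z + ψ) equals the free-surface elevation, 479.18 m.
Velocity head = total − piezometric = 479.454 − 479.18 = 0.274 m.
v = √(2g·h_v) = √(2 × 9.81 × 0.274) = 2.32 m/s.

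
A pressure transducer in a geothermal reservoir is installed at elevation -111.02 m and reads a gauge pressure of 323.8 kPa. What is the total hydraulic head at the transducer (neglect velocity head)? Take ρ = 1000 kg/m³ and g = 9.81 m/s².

ψ = P/(ρg) = 323.8×1000 / (1000 × 9.81) = 33.01 m.
h = z + ψ = -111.02 + 33.01 = -78.01 m.

h ≈ -78.01 m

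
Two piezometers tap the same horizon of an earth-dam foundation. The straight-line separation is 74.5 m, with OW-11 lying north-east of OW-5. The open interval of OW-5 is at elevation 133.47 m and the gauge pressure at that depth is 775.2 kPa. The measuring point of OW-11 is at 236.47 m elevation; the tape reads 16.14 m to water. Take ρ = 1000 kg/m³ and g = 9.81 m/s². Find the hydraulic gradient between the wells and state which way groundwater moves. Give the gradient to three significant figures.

Pressure head at OW-5: ψ = P/(ρg) = 775.2×1000 / (1000 × 9.81) = 79.02 m.
Total head at OW-5: h = z + ψ = 133.47 + 79.02 = 212.49 m.
Total head at OW-11: h = 236.47 − 16.14 = 220.33 m.
Head difference: h(OW-5) − h(OW-11) = 212.49 − 220.33 = -7.84 m.
Hydraulic gradient: i = |Δh| / L = 7.84 / 74.5 = 0.105.
Flow is from higher to lower head: from OW-11 toward OW-5, i.e. toward the south-west.

i ≈ 0.105; groundwater flows toward the south-west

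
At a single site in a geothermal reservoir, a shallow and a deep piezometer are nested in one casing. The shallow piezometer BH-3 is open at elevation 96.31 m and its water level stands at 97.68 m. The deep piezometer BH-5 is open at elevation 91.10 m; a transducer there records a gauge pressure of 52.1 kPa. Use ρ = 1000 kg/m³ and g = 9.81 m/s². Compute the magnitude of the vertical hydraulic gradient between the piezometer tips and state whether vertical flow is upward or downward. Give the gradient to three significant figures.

|i_v| ≈ 0.244; vertical flow is downward

Total head at BH-3: h = 97.68 m (water level in the standpipe).
Pressure head at BH-5: ψ = P/(ρg) = 52.1×1000 / (1000 × 9.81) = 5.31 m.
Total head at BH-5: h = z + ψ = 91.10 + 5.31 = 96.41 m.
Δh = h(BH-3) − h(BH-5) = 97.68 − 96.41 = 1.27 m.
Vertical separation Δz = 96.31 − 91.10 = 5.21 m.
|i_v| = |Δh| / Δz = 1.27 / 5.21 = 0.244.
Head is higher in the shallow piezometer, so vertical flow is downward (recharge condition).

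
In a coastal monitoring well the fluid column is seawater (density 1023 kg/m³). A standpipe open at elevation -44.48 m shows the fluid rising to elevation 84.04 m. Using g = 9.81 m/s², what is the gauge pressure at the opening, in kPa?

P ≈ 1290 kPa

Pressure head ψ = h − z = 84.04 − (-44.48) = 128.52 m.
P = ρgψ = 1023 × 9.81 × 128.52 = 1289779 Pa ≈ 1290 kPa.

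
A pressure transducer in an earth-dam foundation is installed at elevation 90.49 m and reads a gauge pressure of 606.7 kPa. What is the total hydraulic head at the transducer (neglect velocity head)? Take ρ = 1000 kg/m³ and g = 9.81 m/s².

ψ = P/(ρg) = 606.7×1000 / (1000 × 9.81) = 61.85 m.
h = z + ψ = 90.49 + 61.85 = 152.34 m.

h ≈ 152.34 m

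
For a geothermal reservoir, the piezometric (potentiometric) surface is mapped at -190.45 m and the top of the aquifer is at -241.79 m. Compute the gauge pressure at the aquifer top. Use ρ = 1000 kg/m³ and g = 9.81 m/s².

Pressure head at the aquifer top: ψ = h − z = -190.45 − (-241.79) = 51.34 m.
P = ρgψ = 1000 × 9.81 × 51.34 = 503645 Pa ≈ 504 kPa.

P ≈ 504 kPa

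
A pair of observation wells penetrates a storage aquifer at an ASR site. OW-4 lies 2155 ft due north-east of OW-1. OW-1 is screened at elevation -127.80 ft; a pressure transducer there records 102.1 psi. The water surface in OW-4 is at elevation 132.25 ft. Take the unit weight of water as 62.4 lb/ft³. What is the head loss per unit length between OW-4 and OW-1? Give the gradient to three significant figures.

Pressure head at OW-1: ψ = 144·P/γ = 144 × 102.1 / 62.4 = 235.62 ft.
Total head at OW-1: h = z + ψ = -127.80 + 235.62 = 107.82 ft.
Total head at OW-4: h = 132.25 ft (water level in the piezometer is the total head).
Head difference: h(OW-1) − h(OW-4) = 107.82 − 132.25 = -24.43 ft.
Hydraulic gradient: i = |Δh| / L = 24.43 / 2155 = 0.0113.

i ≈ 0.0113 ft/ft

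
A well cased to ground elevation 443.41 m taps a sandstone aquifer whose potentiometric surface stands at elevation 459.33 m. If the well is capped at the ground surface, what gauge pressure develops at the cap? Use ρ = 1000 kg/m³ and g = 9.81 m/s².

P ≈ 156 kPa

Head above the cap: Δh = 459.33 − 443.41 = 15.92 m.
P = ρgΔh = 1000 × 9.81 × 15.92 = 156175 Pa ≈ 156 kPa.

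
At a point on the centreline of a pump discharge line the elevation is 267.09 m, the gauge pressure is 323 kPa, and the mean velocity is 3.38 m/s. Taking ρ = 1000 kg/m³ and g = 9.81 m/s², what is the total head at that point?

h ≈ 300.60 m

Pressure head ψ = P/(ρg) = 323×1000 / (1000 × 9.81) = 32.93 m.
Velocity head = v²/(2g) = 3.38² / (2 × 9.81) = 0.582 m.
h = z + ψ + v²/(2g) = 267.09 + 32.93 + 0.582 = 300.60 m.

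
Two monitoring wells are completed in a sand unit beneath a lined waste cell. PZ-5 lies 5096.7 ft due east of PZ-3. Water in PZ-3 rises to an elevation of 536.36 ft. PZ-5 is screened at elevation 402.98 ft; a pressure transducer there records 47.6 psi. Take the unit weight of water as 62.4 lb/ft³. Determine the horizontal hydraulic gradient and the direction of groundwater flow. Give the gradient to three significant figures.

Total head at PZ-3: h = 536.36 ft (water level in the piezometer is the total head).
Pressure head at PZ-5: ψ = 144·P/γ = 144 × 47.6 / 62.4 = 109.85 ft.
Total head at PZ-5: h = z + ψ = 402.98 + 109.85 = 512.83 ft.
Head difference: h(PZ-3) − h(PZ-5) = 536.36 − 512.83 = 23.53 ft.
Hydraulic gradient: i = |Δh| / L = 23.53 / 5096.7 = 0.00462.
Flow is from higher to lower head: from PZ-3 toward PZ-5, i.e. toward the east.

i ≈ 0.00462; groundwater flows toward the east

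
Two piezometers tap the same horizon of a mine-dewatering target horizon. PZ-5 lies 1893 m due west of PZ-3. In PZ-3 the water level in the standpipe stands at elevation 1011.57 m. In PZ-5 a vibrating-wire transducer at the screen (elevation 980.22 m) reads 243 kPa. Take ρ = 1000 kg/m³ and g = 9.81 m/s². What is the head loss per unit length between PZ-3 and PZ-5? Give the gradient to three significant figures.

i ≈ 0.00348 m/m

Total head at PZ-3: h = 1011.57 m (water level in the piezometer is the total head).
Pressure head at PZ-5: ψ = P/(ρg) = 243×1000 / (1000 × 9.81) = 24.77 m.
Total head at PZ-5: h = z + ψ = 980.22 + 24.77 = 1004.99 m.
Head difference: h(PZ-3) − h(PZ-5) = 1011.57 − 1004.99 = 6.58 m.
Hydraulic gradient: i = |Δh| / L = 6.58 / 1893 = 0.00348.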